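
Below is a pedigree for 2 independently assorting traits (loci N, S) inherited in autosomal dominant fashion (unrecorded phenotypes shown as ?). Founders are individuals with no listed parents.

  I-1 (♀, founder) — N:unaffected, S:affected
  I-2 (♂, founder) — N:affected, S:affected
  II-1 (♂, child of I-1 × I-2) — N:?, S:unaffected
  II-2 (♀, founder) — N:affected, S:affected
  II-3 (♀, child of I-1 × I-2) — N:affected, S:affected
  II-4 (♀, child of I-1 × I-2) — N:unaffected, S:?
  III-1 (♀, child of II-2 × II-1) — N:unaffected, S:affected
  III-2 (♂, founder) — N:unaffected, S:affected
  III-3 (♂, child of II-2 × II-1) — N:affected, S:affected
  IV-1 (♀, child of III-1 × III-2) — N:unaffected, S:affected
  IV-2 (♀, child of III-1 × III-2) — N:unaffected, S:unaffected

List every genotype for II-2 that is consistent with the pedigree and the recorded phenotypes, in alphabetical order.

N/I-1 un ·: nn
N/I-2 aff ·: Nn
N/II-1 ? I-1×I-2: nn|Nn
N/II-2 aff ·: Nn
N/II-3 aff I-1×I-2: Nn
N/II-4 un I-1×I-2: nn
N/III-1 un II-2×II-1: nn
N/III-2 un ·: nn
N/III-3 aff II-2×II-1: Nn|NN
N/IV-1 un III-1×III-2: nn
N/IV-2 un III-1×III-2: nn
⇒ N over [I-1,I-2,II-1,II-2,II-3,II-4,III-1,III-2,III-3,IV-1,IV-2]: 3 consistent
S/I-1 aff ·: Ss
S/I-2 aff ·: Ss
S/II-1 un I-1×I-2: ss
S/II-2 aff ·: Ss|SS
S/II-3 aff I-1×I-2: Ss|SS
S/II-4 ? I-1×I-2: ss|Ss|SS
S/III-1 aff II-2×II-1: Ss
S/III-2 aff ·: Ss
S/III-3 aff II-2×II-1: Ss
S/IV-1 aff III-1×III-2: Ss|SS
S/IV-2 un III-1×III-2: ss
⇒ S over [I-1,I-2,II-1,II-2,II-3,II-4,III-1,III-2,III-3,IV-1,IV-2]: 24 consistent

II-2 ∈ {Nn SS, Nn Ss}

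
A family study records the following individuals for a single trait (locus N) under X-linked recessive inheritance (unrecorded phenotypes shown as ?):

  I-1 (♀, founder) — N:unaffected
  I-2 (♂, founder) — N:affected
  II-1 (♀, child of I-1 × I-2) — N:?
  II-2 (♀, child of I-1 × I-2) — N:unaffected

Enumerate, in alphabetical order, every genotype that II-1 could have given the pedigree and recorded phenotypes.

II-1 ∈ {X^NX^n, X^nX^n}

N/I-1 un ·: X^NX^N|X^NX^n
N/I-2 aff ·: X^nY
N/II-1 ? I-1×I-2: X^NX^n|X^nX^n
N/II-2 un I-1×I-2: X^NX^n
⇒ N over [I-1,I-2,II-1,II-2]: 3 consistent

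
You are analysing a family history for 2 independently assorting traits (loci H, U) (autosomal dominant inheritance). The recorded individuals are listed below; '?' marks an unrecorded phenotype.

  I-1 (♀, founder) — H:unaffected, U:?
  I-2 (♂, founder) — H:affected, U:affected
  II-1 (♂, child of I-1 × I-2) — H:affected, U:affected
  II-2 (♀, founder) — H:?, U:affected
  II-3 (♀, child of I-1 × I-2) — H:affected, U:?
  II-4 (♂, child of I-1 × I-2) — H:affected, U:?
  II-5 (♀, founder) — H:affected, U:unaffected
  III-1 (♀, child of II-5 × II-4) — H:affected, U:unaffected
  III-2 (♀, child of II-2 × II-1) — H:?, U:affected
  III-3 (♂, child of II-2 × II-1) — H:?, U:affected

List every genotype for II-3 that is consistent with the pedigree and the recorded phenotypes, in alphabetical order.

H/I-1 un ·: hh
H/I-2 aff ·: Hh|HH
H/II-1 aff I-1×I-2: Hh
H/II-2 ? ·: hh|Hh|HH
H/II-3 aff I-1×I-2: Hh
H/II-4 aff I-1×I-2: Hh
H/II-5 aff ·: Hh|HH
H/III-1 aff II-5×II-4: Hh|HH
H/III-2 ? II-2×II-1: hh|Hh|HH
H/III-3 ? II-2×II-1: hh|Hh|HH
⇒ H over [I-1,I-2,II-1,II-2,II-3,II-4,II-5,III-1,III-2,III-3]: 136 consistent
U/I-1 ? ·: uu|Uu|UU
U/I-2 aff ·: Uu|UU
U/II-1 aff I-1×I-2: Uu|UU
U/II-2 aff ·: Uu|UU
U/II-3 ? I-1×I-2: uu|Uu|UU
U/II-4 ? I-1×I-2: uu|Uu
U/II-5 un ·: uu
U/III-1 un II-5×II-4: uu
U/III-2 aff II-2×II-1: Uu|UU
U/III-3 aff II-2×II-1: Uu|UU
⇒ U over [I-1,I-2,II-1,II-2,II-3,II-4,II-5,III-1,III-2,III-3]: 170 consistent

II-3 ∈ {Hh UU, Hh Uu, Hh uu}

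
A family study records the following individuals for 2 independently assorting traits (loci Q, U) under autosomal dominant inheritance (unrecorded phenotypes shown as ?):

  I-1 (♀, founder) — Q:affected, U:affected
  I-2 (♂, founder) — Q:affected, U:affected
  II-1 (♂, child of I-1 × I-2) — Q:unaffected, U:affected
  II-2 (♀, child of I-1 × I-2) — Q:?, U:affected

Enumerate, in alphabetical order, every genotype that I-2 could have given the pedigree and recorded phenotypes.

I-2 ∈ {Qq UU, Qq Uu}

Q/I-1 aff ·: Qq
Q/I-2 aff ·: Qq
Q/II-1 un I-1×I-2: qq
Q/II-2 ? I-1×I-2: qq|Qq|QQ
⇒ Q over [I-1,I-2,II-1,II-2]: 3 consistent
U/I-1 aff ·: Uu|UU
U/I-2 aff ·: Uu|UU
U/II-1 aff I-1×I-2: Uu|UU
U/II-2 aff I-1×I-2: Uu|UU
⇒ U over [I-1,I-2,II-1,II-2]: 13 consistent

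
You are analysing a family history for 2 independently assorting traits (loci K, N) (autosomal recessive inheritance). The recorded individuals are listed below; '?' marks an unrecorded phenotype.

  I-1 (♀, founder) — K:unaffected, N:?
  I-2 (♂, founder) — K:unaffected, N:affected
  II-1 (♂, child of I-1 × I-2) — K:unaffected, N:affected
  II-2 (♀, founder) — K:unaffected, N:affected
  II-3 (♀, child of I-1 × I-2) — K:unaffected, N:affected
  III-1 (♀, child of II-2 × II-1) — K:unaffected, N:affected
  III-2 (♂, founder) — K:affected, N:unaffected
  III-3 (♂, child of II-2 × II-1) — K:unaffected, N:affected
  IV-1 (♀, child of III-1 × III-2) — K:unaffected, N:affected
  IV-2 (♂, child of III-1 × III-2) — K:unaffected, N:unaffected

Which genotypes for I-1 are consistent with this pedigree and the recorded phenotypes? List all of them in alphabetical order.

I-1 ∈ {KK Nn, KK nn, Kk Nn, Kk nn}

K/I-1 un ·: KK|Kk
K/I-2 un ·: KK|Kk
K/II-1 un I-1×I-2: KK|Kk
K/II-2 un ·: KK|Kk
K/II-3 un I-1×I-2: KK|Kk
K/III-1 un II-2×II-1: KK|Kk
K/III-2 aff ·: kk
K/III-3 un II-2×II-1: KK|Kk
K/IV-1 un III-1×III-2: Kk
K/IV-2 un III-1×III-2: Kk
⇒ K over [I-1,I-2,II-1,II-2,II-3,III-1,III-2,III-3,IV-1,IV-2]: 83 consistent
N/I-1 ? ·: Nn|nn
N/I-2 aff ·: nn
N/II-1 aff I-1×I-2: nn
N/II-2 aff ·: nn
N/II-3 aff I-1×I-2: nn
N/III-1 aff II-2×II-1: nn
N/III-2 un ·: Nn
N/III-3 aff II-2×II-1: nn
N/IV-1 aff III-1×III-2: nn
N/IV-2 un III-1×III-2: Nn
⇒ N over [I-1,I-2,II-1,II-2,II-3,III-1,III-2,III-3,IV-1,IV-2]: 2 consistent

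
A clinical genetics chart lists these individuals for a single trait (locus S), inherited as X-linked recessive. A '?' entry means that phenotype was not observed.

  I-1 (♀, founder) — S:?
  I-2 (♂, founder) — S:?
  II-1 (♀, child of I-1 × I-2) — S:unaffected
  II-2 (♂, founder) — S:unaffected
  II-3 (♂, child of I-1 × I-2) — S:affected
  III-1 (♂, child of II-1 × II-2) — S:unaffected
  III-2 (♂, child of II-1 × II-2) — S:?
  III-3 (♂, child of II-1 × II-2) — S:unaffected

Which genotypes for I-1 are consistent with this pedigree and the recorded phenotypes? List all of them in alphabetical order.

I-1 ∈ {X^SX^s, X^sX^s}

S/I-1 ? ·: X^SX^s|X^sX^s
S/I-2 ? ·: X^SY|X^sY
S/II-1 un I-1×I-2: X^SX^S|X^SX^s
S/II-2 un ·: X^SY
S/II-3 aff I-1×I-2: X^sY
S/III-1 un II-1×II-2: X^SY
S/III-2 ? II-1×II-2: X^SY|X^sY
S/III-3 un II-1×II-2: X^SY
⇒ S over [I-1,I-2,II-1,II-2,II-3,III-1,III-2,III-3]: 7 consistent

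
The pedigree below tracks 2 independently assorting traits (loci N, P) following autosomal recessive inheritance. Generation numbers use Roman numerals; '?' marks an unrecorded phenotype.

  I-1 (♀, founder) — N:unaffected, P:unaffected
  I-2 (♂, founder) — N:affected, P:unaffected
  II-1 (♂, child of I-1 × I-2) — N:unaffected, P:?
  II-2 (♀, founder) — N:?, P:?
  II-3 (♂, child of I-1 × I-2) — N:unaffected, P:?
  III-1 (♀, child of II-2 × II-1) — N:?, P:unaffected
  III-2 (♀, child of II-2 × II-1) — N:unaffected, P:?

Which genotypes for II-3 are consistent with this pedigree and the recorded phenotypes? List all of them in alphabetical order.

II-3 ∈ {Nn PP, Nn Pp, Nn pp}

N/I-1 un ·: NN|Nn
N/I-2 aff ·: nn
N/II-1 un I-1×I-2: Nn
N/II-2 ? ·: NN|Nn|nn
N/II-3 un I-1×I-2: Nn
N/III-1 ? II-2×II-1: NN|Nn|nn
N/III-2 un II-2×II-1: NN|Nn
⇒ N over [I-1,I-2,II-1,II-2,II-3,III-1,III-2]: 24 consistent
P/I-1 un ·: PP|Pp
P/I-2 un ·: PP|Pp
P/II-1 ? I-1×I-2: PP|Pp|pp
P/II-2 ? ·: PP|Pp|pp
P/II-3 ? I-1×I-2: PP|Pp|pp
P/III-1 un II-2×II-1: PP|Pp
P/III-2 ? II-2×II-1: PP|Pp|pp
⇒ P over [I-1,I-2,II-1,II-2,II-3,III-1,III-2]: 141 consistent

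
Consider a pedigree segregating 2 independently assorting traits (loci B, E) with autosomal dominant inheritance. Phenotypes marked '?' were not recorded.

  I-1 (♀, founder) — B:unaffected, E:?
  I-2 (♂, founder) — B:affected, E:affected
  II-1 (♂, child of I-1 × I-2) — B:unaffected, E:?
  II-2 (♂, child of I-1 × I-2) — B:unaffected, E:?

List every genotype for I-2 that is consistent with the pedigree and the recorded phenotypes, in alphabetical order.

I-2 ∈ {Bb EE, Bb Ee}

B/I-1 un ·: bb
B/I-2 aff ·: Bb
B/II-1 un I-1×I-2: bb
B/II-2 un I-1×I-2: bb
⇒ B over [I-1,I-2,II-1,II-2]: 1 consistent
E/I-1 ? ·: ee|Ee|EE
E/I-2 aff ·: Ee|EE
E/II-1 ? I-1×I-2: ee|Ee|EE
E/II-2 ? I-1×I-2: ee|Ee|EE
⇒ E over [I-1,I-2,II-1,II-2]: 23 consistent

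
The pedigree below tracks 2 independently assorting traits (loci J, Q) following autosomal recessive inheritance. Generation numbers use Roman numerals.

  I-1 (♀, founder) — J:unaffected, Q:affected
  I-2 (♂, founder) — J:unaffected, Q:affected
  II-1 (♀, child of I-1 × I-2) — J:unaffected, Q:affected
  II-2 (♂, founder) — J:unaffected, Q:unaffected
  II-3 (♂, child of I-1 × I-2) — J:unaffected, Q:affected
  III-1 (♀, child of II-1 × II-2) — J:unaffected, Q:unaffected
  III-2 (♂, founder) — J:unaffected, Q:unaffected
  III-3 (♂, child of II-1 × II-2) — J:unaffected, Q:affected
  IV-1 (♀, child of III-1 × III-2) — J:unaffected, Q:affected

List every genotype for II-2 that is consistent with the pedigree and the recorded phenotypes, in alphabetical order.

II-2 ∈ {JJ Qq, Jj Qq}

J/I-1 un ·: JJ|Jj
J/I-2 un ·: JJ|Jj
J/II-1 un I-1×I-2: JJ|Jj
J/II-2 un ·: JJ|Jj
J/II-3 un I-1×I-2: JJ|Jj
J/III-1 un II-1×II-2: JJ|Jj
J/III-2 un ·: JJ|Jj
J/III-3 un II-1×II-2: JJ|Jj
J/IV-1 un III-1×III-2: JJ|Jj
⇒ J over [I-1,I-2,II-1,II-2,II-3,III-1,III-2,III-3,IV-1]: 287 consistent
Q/I-1 aff ·: qq
Q/I-2 aff ·: qq
Q/II-1 aff I-1×I-2: qq
Q/II-2 un ·: Qq
Q/II-3 aff I-1×I-2: qq
Q/III-1 un II-1×II-2: Qq
Q/III-2 un ·: Qq
Q/III-3 aff II-1×II-2: qq
Q/IV-1 aff III-1×III-2: qq
⇒ Q over [I-1,I-2,II-1,II-2,II-3,III-1,III-2,III-3,IV-1]: 1 consistent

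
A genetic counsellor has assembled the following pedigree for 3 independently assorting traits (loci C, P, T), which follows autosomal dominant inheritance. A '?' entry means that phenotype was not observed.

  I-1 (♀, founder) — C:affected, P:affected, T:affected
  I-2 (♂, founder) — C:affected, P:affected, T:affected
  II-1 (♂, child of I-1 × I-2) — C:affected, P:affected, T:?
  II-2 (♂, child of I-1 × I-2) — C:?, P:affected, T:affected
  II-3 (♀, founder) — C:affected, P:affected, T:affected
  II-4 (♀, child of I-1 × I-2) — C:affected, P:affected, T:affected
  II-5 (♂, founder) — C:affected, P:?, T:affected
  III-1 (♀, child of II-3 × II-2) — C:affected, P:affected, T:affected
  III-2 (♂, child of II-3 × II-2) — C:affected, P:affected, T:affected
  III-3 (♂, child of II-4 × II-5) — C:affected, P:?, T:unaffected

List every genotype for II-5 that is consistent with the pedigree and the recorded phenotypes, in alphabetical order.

C/I-1 aff ·: Cc|CC
C/I-2 aff ·: Cc|CC
C/II-1 aff I-1×I-2: Cc|CC
C/II-2 ? I-1×I-2: cc|Cc|CC
C/II-3 aff ·: Cc|CC
C/II-4 aff I-1×I-2: Cc|CC
C/II-5 aff ·: Cc|CC
C/III-1 aff II-3×II-2: Cc|CC
C/III-2 aff II-3×II-2: Cc|CC
C/III-3 aff II-4×II-5: Cc|CC
⇒ C over [I-1,I-2,II-1,II-2,II-3,II-4,II-5,III-1,III-2,III-3]: 589 consistent
P/I-1 aff ·: Pp|PP
P/I-2 aff ·: Pp|PP
P/II-1 aff I-1×I-2: Pp|PP
P/II-2 aff I-1×I-2: Pp|PP
P/II-3 aff ·: Pp|PP
P/II-4 aff I-1×I-2: Pp|PP
P/II-5 ? ·: pp|Pp|PP
P/III-1 aff II-3×II-2: Pp|PP
P/III-2 aff II-3×II-2: Pp|PP
P/III-3 ? II-4×II-5: pp|Pp|PP
⇒ P over [I-1,I-2,II-1,II-2,II-3,II-4,II-5,III-1,III-2,III-3]: 878 consistent
T/I-1 aff ·: Tt|TT
T/I-2 aff ·: Tt|TT
T/II-1 ? I-1×I-2: tt|Tt|TT
T/II-2 aff I-1×I-2: Tt|TT
T/II-3 aff ·: Tt|TT
T/II-4 aff I-1×I-2: Tt
T/II-5 aff ·: Tt
T/III-1 aff II-3×II-2: Tt|TT
T/III-2 aff II-3×II-2: Tt|TT
T/III-3 un II-4×II-5: tt
⇒ T over [I-1,I-2,II-1,II-2,II-3,II-4,II-5,III-1,III-2,III-3]: 91 consistent

II-5 ∈ {CC PP Tt, CC Pp Tt, CC pp Tt, Cc PP Tt, Cc Pp Tt, Cc pp Tt}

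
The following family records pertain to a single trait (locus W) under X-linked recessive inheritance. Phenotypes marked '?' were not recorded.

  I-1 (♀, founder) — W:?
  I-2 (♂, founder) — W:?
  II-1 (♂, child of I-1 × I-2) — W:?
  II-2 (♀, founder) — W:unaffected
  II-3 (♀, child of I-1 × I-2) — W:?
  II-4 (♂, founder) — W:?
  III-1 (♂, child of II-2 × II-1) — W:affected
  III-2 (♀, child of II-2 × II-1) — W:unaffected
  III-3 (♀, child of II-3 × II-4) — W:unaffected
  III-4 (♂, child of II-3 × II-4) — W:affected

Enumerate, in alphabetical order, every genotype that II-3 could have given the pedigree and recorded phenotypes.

II-3 ∈ {X^WX^w, X^wX^w}

W/I-1 ? ·: X^WX^W|X^WX^w|X^wX^w
W/I-2 ? ·: X^WY|X^wY
W/II-1 ? I-1×I-2: X^WY|X^wY
W/II-2 un ·: X^WX^w
W/II-3 ? I-1×I-2: X^WX^w|X^wX^w
W/II-4 ? ·: X^WY|X^wY
W/III-1 aff II-2×II-1: X^wY
W/III-2 un II-2×II-1: X^WX^W|X^WX^w
W/III-3 un II-3×II-4: X^WX^W|X^WX^w
W/III-4 aff II-3×II-4: X^wY
⇒ W over [I-1,I-2,II-1,II-2,II-3,II-4,III-1,III-2,III-3,III-4]: 31 consistent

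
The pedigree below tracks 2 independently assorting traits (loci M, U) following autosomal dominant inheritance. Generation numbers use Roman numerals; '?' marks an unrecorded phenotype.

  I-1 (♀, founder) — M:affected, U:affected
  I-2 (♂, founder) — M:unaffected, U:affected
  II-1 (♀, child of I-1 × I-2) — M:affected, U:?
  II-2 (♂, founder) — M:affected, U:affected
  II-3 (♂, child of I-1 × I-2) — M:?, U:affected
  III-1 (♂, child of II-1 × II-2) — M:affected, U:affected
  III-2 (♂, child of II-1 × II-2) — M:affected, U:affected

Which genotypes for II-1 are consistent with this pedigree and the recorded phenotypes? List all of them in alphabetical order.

M/I-1 aff ·: Mm|MM
M/I-2 un ·: mm
M/II-1 aff I-1×I-2: Mm
M/II-2 aff ·: Mm|MM
M/II-3 ? I-1×I-2: mm|Mm
M/III-1 aff II-1×II-2: Mm|MM
M/III-2 aff II-1×II-2: Mm|MM
⇒ M over [I-1,I-2,II-1,II-2,II-3,III-1,III-2]: 24 consistent
U/I-1 aff ·: Uu|UU
U/I-2 aff ·: Uu|UU
U/II-1 ? I-1×I-2: uu|Uu|UU
U/II-2 aff ·: Uu|UU
U/II-3 aff I-1×I-2: Uu|UU
U/III-1 aff II-1×II-2: Uu|UU
U/III-2 aff II-1×II-2: Uu|UU
⇒ U over [I-1,I-2,II-1,II-2,II-3,III-1,III-2]: 87 consistent

II-1 ∈ {Mm UU, Mm Uu, Mm uu}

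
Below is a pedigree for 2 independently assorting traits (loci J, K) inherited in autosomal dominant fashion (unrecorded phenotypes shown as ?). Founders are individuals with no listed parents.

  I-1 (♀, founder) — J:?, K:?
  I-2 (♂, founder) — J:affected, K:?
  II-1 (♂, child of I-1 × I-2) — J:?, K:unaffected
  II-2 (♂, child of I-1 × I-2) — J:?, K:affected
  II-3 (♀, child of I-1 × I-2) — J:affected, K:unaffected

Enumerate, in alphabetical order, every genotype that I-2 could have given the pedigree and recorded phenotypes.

J/I-1 ? ·: jj|Jj|JJ
J/I-2 aff ·: Jj|JJ
J/II-1 ? I-1×I-2: jj|Jj|JJ
J/II-2 ? I-1×I-2: jj|Jj|JJ
J/II-3 aff I-1×I-2: Jj|JJ
⇒ J over [I-1,I-2,II-1,II-2,II-3]: 40 consistent
K/I-1 ? ·: kk|Kk
K/I-2 ? ·: kk|Kk
K/II-1 un I-1×I-2: kk
K/II-2 aff I-1×I-2: Kk|KK
K/II-3 un I-1×I-2: kk
⇒ K over [I-1,I-2,II-1,II-2,II-3]: 4 consistent

I-2 ∈ {JJ Kk, JJ kk, Jj Kk, Jj kk}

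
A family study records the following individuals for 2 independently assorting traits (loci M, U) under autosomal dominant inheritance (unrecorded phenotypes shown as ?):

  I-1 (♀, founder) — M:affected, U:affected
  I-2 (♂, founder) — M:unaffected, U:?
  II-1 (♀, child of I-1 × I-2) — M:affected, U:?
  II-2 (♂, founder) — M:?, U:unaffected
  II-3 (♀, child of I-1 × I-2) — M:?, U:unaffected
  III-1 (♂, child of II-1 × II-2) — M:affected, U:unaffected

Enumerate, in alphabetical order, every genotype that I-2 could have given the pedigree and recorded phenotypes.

I-2 ∈ {mm Uu, mm uu}

M/I-1 aff ·: Mm|MM
M/I-2 un ·: mm
M/II-1 aff I-1×I-2: Mm
M/II-2 ? ·: mm|Mm|MM
M/II-3 ? I-1×I-2: mm|Mm
M/III-1 aff II-1×II-2: Mm|MM
⇒ M over [I-1,I-2,II-1,II-2,II-3,III-1]: 15 consistent
U/I-1 aff ·: Uu
U/I-2 ? ·: uu|Uu
U/II-1 ? I-1×I-2: uu|Uu
U/II-2 un ·: uu
U/II-3 un I-1×I-2: uu
U/III-1 un II-1×II-2: uu
⇒ U over [I-1,I-2,II-1,II-2,II-3,III-1]: 4 consistent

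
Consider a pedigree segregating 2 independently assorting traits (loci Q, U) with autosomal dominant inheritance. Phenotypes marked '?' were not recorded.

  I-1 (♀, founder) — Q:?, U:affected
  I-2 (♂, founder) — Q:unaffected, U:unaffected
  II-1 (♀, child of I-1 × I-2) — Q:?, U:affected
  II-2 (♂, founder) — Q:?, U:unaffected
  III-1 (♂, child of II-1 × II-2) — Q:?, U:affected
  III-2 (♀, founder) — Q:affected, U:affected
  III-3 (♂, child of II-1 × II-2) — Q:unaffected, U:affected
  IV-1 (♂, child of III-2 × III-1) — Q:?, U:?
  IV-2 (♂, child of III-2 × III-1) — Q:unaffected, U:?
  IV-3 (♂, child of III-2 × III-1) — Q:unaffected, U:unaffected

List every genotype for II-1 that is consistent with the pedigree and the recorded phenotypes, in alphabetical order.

Q/I-1 ? ·: qq|Qq|QQ
Q/I-2 un ·: qq
Q/II-1 ? I-1×I-2: qq|Qq
Q/II-2 ? ·: qq|Qq
Q/III-1 ? II-1×II-2: qq|Qq
Q/III-2 aff ·: Qq
Q/III-3 un II-1×II-2: qq
Q/IV-1 ? III-2×III-1: qq|Qq|QQ
Q/IV-2 un III-2×III-1: qq
Q/IV-3 un III-2×III-1: qq
⇒ Q over [I-1,I-2,II-1,II-2,III-1,III-2,III-3,IV-1,IV-2,IV-3]: 34 consistent
U/I-1 aff ·: Uu|UU
U/I-2 un ·: uu
U/II-1 aff I-1×I-2: Uu
U/II-2 un ·: uu
U/III-1 aff II-1×II-2: Uu
U/III-2 aff ·: Uu
U/III-3 aff II-1×II-2: Uu
U/IV-1 ? III-2×III-1: uu|Uu|UU
U/IV-2 ? III-2×III-1: uu|Uu|UU
U/IV-3 un III-2×III-1: uu
⇒ U over [I-1,I-2,II-1,II-2,III-1,III-2,III-3,IV-1,IV-2,IV-3]: 18 consistent

II-1 ∈ {Qq Uu, qq Uu}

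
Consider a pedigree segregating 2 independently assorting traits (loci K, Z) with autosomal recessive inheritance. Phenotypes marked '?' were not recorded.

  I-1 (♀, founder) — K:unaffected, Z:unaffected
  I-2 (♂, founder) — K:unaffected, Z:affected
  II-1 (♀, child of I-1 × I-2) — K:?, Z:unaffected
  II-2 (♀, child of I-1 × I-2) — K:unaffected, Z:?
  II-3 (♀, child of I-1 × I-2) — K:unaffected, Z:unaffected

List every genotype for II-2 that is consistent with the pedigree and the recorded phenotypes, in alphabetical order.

K/I-1 un ·: KK|Kk
K/I-2 un ·: KK|Kk
K/II-1 ? I-1×I-2: KK|Kk|kk
K/II-2 un I-1×I-2: KK|Kk
K/II-3 un I-1×I-2: KK|Kk
⇒ K over [I-1,I-2,II-1,II-2,II-3]: 29 consistent
Z/I-1 un ·: ZZ|Zz
Z/I-2 aff ·: zz
Z/II-1 un I-1×I-2: Zz
Z/II-2 ? I-1×I-2: Zz|zz
Z/II-3 un I-1×I-2: Zz
⇒ Z over [I-1,I-2,II-1,II-2,II-3]: 3 consistent

II-2 ∈ {KK Zz, KK zz, Kk Zz, Kk zz}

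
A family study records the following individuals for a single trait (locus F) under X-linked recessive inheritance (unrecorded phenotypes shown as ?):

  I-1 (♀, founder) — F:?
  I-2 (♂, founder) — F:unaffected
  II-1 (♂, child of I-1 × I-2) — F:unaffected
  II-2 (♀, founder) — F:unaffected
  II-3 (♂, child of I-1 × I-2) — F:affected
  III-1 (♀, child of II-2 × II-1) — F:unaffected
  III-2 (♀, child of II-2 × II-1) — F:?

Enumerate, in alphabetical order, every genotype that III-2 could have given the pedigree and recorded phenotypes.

III-2 ∈ {X^FX^F, X^FX^f}

F/I-1 ? ·: X^FX^f
F/I-2 un ·: X^FY
F/II-1 un I-1×I-2: X^FY
F/II-2 un ·: X^FX^F|X^FX^f
F/II-3 aff I-1×I-2: X^fY
F/III-1 un II-2×II-1: X^FX^F|X^FX^f
F/III-2 ? II-2×II-1: X^FX^F|X^FX^f
⇒ F over [I-1,I-2,II-1,II-2,II-3,III-1,III-2]: 5 consistent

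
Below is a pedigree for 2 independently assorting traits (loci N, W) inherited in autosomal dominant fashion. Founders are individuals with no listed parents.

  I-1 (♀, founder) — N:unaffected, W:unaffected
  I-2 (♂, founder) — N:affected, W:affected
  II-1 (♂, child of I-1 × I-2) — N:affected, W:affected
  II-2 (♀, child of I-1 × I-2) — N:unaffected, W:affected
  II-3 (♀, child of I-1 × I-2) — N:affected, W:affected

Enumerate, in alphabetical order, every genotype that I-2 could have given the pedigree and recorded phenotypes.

I-2 ∈ {Nn WW, Nn Ww}

N/I-1 un ·: nn
N/I-2 aff ·: Nn
N/II-1 aff I-1×I-2: Nn
N/II-2 un I-1×I-2: nn
N/II-3 aff I-1×I-2: Nn
⇒ N over [I-1,I-2,II-1,II-2,II-3]: 1 consistent
W/I-1 un ·: ww
W/I-2 aff ·: Ww|WW
W/II-1 aff I-1×I-2: Ww
W/II-2 aff I-1×I-2: Ww
W/II-3 aff I-1×I-2: Ww
⇒ W over [I-1,I-2,II-1,II-2,II-3]: 2 consistent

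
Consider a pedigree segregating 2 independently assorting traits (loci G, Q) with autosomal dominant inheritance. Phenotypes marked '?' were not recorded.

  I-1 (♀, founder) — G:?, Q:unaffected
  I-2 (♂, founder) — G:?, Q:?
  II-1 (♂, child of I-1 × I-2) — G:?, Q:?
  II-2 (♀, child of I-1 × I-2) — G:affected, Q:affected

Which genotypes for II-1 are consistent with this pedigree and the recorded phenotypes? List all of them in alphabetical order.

G/I-1 ? ·: gg|Gg|GG
G/I-2 ? ·: gg|Gg|GG
G/II-1 ? I-1×I-2: gg|Gg|GG
G/II-2 aff I-1×I-2: Gg|GG
⇒ G over [I-1,I-2,II-1,II-2]: 21 consistent
Q/I-1 un ·: qq
Q/I-2 ? ·: Qq|QQ
Q/II-1 ? I-1×I-2: qq|Qq
Q/II-2 aff I-1×I-2: Qq
⇒ Q over [I-1,I-2,II-1,II-2]: 3 consistent

II-1 ∈ {GG Qq, GG qq, Gg Qq, Gg qq, gg Qq, gg qq}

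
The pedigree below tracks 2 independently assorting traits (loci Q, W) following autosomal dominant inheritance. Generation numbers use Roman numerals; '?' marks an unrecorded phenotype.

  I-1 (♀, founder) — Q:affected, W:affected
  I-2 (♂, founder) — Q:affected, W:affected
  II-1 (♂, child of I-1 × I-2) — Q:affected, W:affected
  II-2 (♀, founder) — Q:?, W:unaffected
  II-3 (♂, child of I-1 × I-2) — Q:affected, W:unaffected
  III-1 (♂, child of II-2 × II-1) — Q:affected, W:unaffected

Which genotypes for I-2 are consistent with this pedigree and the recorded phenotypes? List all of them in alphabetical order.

Q/I-1 aff ·: Qq|QQ
Q/I-2 aff ·: Qq|QQ
Q/II-1 aff I-1×I-2: Qq|QQ
Q/II-2 ? ·: qq|Qq|QQ
Q/II-3 aff I-1×I-2: Qq|QQ
Q/III-1 aff II-2×II-1: Qq|QQ
⇒ Q over [I-1,I-2,II-1,II-2,II-3,III-1]: 58 consistent
W/I-1 aff ·: Ww
W/I-2 aff ·: Ww
W/II-1 aff I-1×I-2: Ww
W/II-2 un ·: ww
W/II-3 un I-1×I-2: ww
W/III-1 un II-2×II-1: ww
⇒ W over [I-1,I-2,II-1,II-2,II-3,III-1]: 1 consistent

I-2 ∈ {QQ Ww, Qq Ww}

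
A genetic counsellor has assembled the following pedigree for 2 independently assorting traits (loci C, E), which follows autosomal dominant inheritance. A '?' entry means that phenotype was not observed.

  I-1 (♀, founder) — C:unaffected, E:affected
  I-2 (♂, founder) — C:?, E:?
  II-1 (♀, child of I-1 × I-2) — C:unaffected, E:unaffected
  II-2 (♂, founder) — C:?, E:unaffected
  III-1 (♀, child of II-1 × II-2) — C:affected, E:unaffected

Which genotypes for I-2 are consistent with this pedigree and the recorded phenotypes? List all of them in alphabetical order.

I-2 ∈ {Cc Ee, Cc ee, cc Ee, cc ee}

C/I-1 un ·: cc
C/I-2 ? ·: cc|Cc
C/II-1 un I-1×I-2: cc
C/II-2 ? ·: Cc|CC
C/III-1 aff II-1×II-2: Cc
⇒ C over [I-1,I-2,II-1,II-2,III-1]: 4 consistent
E/I-1 aff ·: Ee
E/I-2 ? ·: ee|Ee
E/II-1 un I-1×I-2: ee
E/II-2 un ·: ee
E/III-1 un II-1×II-2: ee
⇒ E over [I-1,I-2,II-1,II-2,III-1]: 2 consistent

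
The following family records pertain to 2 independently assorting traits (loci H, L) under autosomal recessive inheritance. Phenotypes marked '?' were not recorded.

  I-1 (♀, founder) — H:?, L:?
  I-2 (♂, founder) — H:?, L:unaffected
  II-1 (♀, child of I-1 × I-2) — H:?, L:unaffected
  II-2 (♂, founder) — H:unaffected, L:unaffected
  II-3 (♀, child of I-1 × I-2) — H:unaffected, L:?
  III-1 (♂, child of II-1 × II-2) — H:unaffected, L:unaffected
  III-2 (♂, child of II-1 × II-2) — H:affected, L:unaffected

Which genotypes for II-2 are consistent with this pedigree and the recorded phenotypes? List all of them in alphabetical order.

H/I-1 ? ·: HH|Hh|hh
H/I-2 ? ·: HH|Hh|hh
H/II-1 ? I-1×I-2: Hh|hh
H/II-2 un ·: Hh
H/II-3 un I-1×I-2: HH|Hh
H/III-1 un II-1×II-2: HH|Hh
H/III-2 aff II-1×II-2: hh
⇒ H over [I-1,I-2,II-1,II-2,II-3,III-1,III-2]: 24 consistent
L/I-1 ? ·: LL|Ll|ll
L/I-2 un ·: LL|Ll
L/II-1 un I-1×I-2: LL|Ll
L/II-2 un ·: LL|Ll
L/II-3 ? I-1×I-2: LL|Ll|ll
L/III-1 un II-1×II-2: LL|Ll
L/III-2 un II-1×II-2: LL|Ll
⇒ L over [I-1,I-2,II-1,II-2,II-3,III-1,III-2]: 120 consistent

II-2 ∈ {Hh LL, Hh Ll}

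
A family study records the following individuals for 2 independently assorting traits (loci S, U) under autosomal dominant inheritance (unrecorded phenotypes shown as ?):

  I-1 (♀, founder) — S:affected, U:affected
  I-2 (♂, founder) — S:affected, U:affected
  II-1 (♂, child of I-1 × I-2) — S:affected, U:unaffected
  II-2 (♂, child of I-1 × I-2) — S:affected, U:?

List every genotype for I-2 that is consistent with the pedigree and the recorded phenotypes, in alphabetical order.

S/I-1 aff ·: Ss|SS
S/I-2 aff ·: Ss|SS
S/II-1 aff I-1×I-2: Ss|SS
S/II-2 aff I-1×I-2: Ss|SS
⇒ S over [I-1,I-2,II-1,II-2]: 13 consistent
U/I-1 aff ·: Uu
U/I-2 aff ·: Uu
U/II-1 un I-1×I-2: uu
U/II-2 ? I-1×I-2: uu|Uu|UU
⇒ U over [I-1,I-2,II-1,II-2]: 3 consistent

I-2 ∈ {SS Uu, Ss Uu}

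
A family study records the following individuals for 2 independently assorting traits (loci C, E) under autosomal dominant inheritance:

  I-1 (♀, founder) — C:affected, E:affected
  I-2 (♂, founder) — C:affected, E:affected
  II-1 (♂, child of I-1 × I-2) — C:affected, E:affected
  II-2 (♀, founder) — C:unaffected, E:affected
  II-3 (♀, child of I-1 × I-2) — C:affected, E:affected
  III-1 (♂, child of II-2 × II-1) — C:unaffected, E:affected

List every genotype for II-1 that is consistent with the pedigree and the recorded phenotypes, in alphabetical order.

II-1 ∈ {Cc EE, Cc Ee}

C/I-1 aff ·: Cc|CC
C/I-2 aff ·: Cc|CC
C/II-1 aff I-1×I-2: Cc
C/II-2 un ·: cc
C/II-3 aff I-1×I-2: Cc|CC
C/III-1 un II-2×II-1: cc
⇒ C over [I-1,I-2,II-1,II-2,II-3,III-1]: 6 consistent
E/I-1 aff ·: Ee|EE
E/I-2 aff ·: Ee|EE
E/II-1 aff I-1×I-2: Ee|EE
E/II-2 aff ·: Ee|EE
E/II-3 aff I-1×I-2: Ee|EE
E/III-1 aff II-2×II-1: Ee|EE
⇒ E over [I-1,I-2,II-1,II-2,II-3,III-1]: 45 consistent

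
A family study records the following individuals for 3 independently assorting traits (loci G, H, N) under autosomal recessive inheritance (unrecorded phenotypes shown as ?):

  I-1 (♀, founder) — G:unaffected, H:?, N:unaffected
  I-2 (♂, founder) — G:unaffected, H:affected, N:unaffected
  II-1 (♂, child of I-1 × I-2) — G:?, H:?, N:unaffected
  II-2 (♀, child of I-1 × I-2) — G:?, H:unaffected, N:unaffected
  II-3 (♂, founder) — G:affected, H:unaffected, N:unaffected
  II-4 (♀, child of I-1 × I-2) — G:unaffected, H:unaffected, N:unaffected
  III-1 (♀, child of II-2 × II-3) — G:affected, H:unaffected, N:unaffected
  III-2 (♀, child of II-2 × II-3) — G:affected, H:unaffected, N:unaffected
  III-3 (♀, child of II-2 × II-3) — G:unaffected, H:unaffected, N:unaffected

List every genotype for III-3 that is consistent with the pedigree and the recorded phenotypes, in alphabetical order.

III-3 ∈ {Gg HH NN, Gg HH Nn, Gg Hh NN, Gg Hh Nn}

G/I-1 un ·: GG|Gg
G/I-2 un ·: GG|Gg
G/II-1 ? I-1×I-2: GG|Gg|gg
G/II-2 ? I-1×I-2: Gg
G/II-3 aff ·: gg
G/II-4 un I-1×I-2: GG|Gg
G/III-1 aff II-2×II-3: gg
G/III-2 aff II-2×II-3: gg
G/III-3 un II-2×II-3: Gg
⇒ G over [I-1,I-2,II-1,II-2,II-3,II-4,III-1,III-2,III-3]: 14 consistent
H/I-1 ? ·: HH|Hh
H/I-2 aff ·: hh
H/II-1 ? I-1×I-2: Hh|hh
H/II-2 un I-1×I-2: Hh
H/II-3 un ·: HH|Hh
H/II-4 un I-1×I-2: Hh
H/III-1 un II-2×II-3: HH|Hh
H/III-2 un II-2×II-3: HH|Hh
H/III-3 un II-2×II-3: HH|Hh
⇒ H over [I-1,I-2,II-1,II-2,II-3,II-4,III-1,III-2,III-3]: 48 consistent
N/I-1 un ·: NN|Nn
N/I-2 un ·: NN|Nn
N/II-1 un I-1×I-2: NN|Nn
N/II-2 un I-1×I-2: NN|Nn
N/II-3 un ·: NN|Nn
N/II-4 un I-1×I-2: NN|Nn
N/III-1 un II-2×II-3: NN|Nn
N/III-2 un II-2×II-3: NN|Nn
N/III-3 un II-2×II-3: NN|Nn
⇒ N over [I-1,I-2,II-1,II-2,II-3,II-4,III-1,III-2,III-3]: 309 consistent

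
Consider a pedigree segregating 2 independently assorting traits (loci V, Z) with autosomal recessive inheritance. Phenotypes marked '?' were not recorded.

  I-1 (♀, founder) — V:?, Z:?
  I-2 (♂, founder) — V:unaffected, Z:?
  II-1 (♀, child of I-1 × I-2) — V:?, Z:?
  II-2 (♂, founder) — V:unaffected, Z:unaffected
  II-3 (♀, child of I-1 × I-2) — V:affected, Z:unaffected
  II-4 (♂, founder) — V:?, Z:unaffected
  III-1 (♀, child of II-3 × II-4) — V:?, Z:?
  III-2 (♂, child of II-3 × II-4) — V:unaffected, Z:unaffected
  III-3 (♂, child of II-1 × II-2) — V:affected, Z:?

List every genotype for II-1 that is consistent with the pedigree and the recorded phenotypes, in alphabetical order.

V/I-1 ? ·: Vv|vv
V/I-2 un ·: Vv
V/II-1 ? I-1×I-2: Vv|vv
V/II-2 un ·: Vv
V/II-3 aff I-1×I-2: vv
V/II-4 ? ·: VV|Vv
V/III-1 ? II-3×II-4: Vv|vv
V/III-2 un II-3×II-4: Vv
V/III-3 aff II-1×II-2: vv
⇒ V over [I-1,I-2,II-1,II-2,II-3,II-4,III-1,III-2,III-3]: 12 consistent
Z/I-1 ? ·: ZZ|Zz|zz
Z/I-2 ? ·: ZZ|Zz|zz
Z/II-1 ? I-1×I-2: ZZ|Zz|zz
Z/II-2 un ·: ZZ|Zz
Z/II-3 un I-1×I-2: ZZ|Zz
Z/II-4 un ·: ZZ|Zz
Z/III-1 ? II-3×II-4: ZZ|Zz|zz
Z/III-2 un II-3×II-4: ZZ|Zz
Z/III-3 ? II-1×II-2: ZZ|Zz|zz
⇒ Z over [I-1,I-2,II-1,II-2,II-3,II-4,III-1,III-2,III-3]: 680 consistent

II-1 ∈ {Vv ZZ, Vv Zz, Vv zz, vv ZZ, vv Zz, vv zz}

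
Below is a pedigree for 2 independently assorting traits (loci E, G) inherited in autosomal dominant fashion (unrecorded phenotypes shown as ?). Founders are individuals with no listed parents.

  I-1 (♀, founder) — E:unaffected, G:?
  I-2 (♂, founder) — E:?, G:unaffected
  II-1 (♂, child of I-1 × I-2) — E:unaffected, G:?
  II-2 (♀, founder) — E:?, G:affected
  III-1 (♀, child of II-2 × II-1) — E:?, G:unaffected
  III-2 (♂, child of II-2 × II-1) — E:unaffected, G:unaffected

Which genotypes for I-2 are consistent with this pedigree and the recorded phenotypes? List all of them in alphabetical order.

E/I-1 un ·: ee
E/I-2 ? ·: ee|Ee
E/II-1 un I-1×I-2: ee
E/II-2 ? ·: ee|Ee
E/III-1 ? II-2×II-1: ee|Ee
E/III-2 un II-2×II-1: ee
⇒ E over [I-1,I-2,II-1,II-2,III-1,III-2]: 6 consistent
G/I-1 ? ·: gg|Gg|GG
G/I-2 un ·: gg
G/II-1 ? I-1×I-2: gg|Gg
G/II-2 aff ·: Gg
G/III-1 un II-2×II-1: gg
G/III-2 un II-2×II-1: gg
⇒ G over [I-1,I-2,II-1,II-2,III-1,III-2]: 4 consistent

I-2 ∈ {Ee gg, ee gg}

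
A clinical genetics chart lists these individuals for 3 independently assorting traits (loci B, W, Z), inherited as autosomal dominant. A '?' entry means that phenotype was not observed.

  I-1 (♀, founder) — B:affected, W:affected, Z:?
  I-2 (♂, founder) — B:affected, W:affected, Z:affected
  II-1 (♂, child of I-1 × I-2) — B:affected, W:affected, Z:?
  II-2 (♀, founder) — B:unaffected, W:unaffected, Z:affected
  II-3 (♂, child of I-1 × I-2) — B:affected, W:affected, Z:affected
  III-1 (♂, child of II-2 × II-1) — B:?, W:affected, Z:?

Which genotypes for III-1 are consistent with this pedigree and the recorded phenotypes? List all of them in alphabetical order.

III-1 ∈ {Bb Ww ZZ, Bb Ww Zz, Bb Ww zz, bb Ww ZZ, bb Ww Zz, bb Ww zz}

B/I-1 aff ·: Bb|BB
B/I-2 aff ·: Bb|BB
B/II-1 aff I-1×I-2: Bb|BB
B/II-2 un ·: bb
B/II-3 aff I-1×I-2: Bb|BB
B/III-1 ? II-2×II-1: bb|Bb
⇒ B over [I-1,I-2,II-1,II-2,II-3,III-1]: 19 consistent
W/I-1 aff ·: Ww|WW
W/I-2 aff ·: Ww|WW
W/II-1 aff I-1×I-2: Ww|WW
W/II-2 un ·: ww
W/II-3 aff I-1×I-2: Ww|WW
W/III-1 aff II-2×II-1: Ww
⇒ W over [I-1,I-2,II-1,II-2,II-3,III-1]: 13 consistent
Z/I-1 ? ·: zz|Zz|ZZ
Z/I-2 aff ·: Zz|ZZ
Z/II-1 ? I-1×I-2: zz|Zz|ZZ
Z/II-2 aff ·: Zz|ZZ
Z/II-3 aff I-1×I-2: Zz|ZZ
Z/III-1 ? II-2×II-1: zz|Zz|ZZ
⇒ Z over [I-1,I-2,II-1,II-2,II-3,III-1]: 70 consistent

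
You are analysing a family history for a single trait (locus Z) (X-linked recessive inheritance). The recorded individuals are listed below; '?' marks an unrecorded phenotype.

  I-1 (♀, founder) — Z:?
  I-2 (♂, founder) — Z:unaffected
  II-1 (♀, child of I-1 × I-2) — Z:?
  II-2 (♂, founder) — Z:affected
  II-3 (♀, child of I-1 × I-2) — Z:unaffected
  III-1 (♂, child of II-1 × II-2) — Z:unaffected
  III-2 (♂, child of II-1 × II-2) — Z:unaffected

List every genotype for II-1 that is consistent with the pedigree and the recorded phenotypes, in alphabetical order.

II-1 ∈ {X^ZX^Z, X^ZX^z}

Z/I-1 ? ·: X^ZX^Z|X^ZX^z|X^zX^z
Z/I-2 un ·: X^ZY
Z/II-1 ? I-1×I-2: X^ZX^Z|X^ZX^z
Z/II-2 aff ·: X^zY
Z/II-3 un I-1×I-2: X^ZX^Z|X^ZX^z
Z/III-1 un II-1×II-2: X^ZY
Z/III-2 un II-1×II-2: X^ZY
⇒ Z over [I-1,I-2,II-1,II-2,II-3,III-1,III-2]: 6 consistent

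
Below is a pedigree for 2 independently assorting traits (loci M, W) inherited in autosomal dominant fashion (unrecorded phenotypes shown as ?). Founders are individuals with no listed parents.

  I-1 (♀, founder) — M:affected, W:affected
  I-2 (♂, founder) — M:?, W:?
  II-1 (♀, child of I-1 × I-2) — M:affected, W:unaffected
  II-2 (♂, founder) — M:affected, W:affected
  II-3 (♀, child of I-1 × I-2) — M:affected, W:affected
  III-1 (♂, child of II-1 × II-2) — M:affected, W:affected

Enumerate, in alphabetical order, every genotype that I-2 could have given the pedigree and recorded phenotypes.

M/I-1 aff ·: Mm|MM
M/I-2 ? ·: mm|Mm|MM
M/II-1 aff I-1×I-2: Mm|MM
M/II-2 aff ·: Mm|MM
M/II-3 aff I-1×I-2: Mm|MM
M/III-1 aff II-1×II-2: Mm|MM
⇒ M over [I-1,I-2,II-1,II-2,II-3,III-1]: 53 consistent
W/I-1 aff ·: Ww
W/I-2 ? ·: ww|Ww
W/II-1 un I-1×I-2: ww
W/II-2 aff ·: Ww|WW
W/II-3 aff I-1×I-2: Ww|WW
W/III-1 aff II-1×II-2: Ww
⇒ W over [I-1,I-2,II-1,II-2,II-3,III-1]: 6 consistent

I-2 ∈ {MM Ww, MM ww, Mm Ww, Mm ww, mm Ww, mm ww}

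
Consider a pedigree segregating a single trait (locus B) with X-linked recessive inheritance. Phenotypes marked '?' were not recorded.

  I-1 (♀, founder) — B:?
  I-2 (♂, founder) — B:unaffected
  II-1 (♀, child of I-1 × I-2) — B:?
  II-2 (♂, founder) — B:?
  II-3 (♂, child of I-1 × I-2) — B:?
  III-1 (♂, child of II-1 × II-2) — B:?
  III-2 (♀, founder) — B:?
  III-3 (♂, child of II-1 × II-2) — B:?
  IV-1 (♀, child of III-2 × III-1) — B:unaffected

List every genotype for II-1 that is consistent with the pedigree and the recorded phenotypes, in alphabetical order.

B/I-1 ? ·: X^BX^B|X^BX^b|X^bX^b
B/I-2 un ·: X^BY
B/II-1 ? I-1×I-2: X^BX^B|X^BX^b
B/II-2 ? ·: X^BY|X^bY
B/II-3 ? I-1×I-2: X^BY|X^bY
B/III-1 ? II-1×II-2: X^BY|X^bY
B/III-2 ? ·: X^BX^B|X^BX^b|X^bX^b
B/III-3 ? II-1×II-2: X^BY|X^bY
B/IV-1 un III-2×III-1: X^BX^B|X^BX^b
⇒ B over [I-1,I-2,II-1,II-2,II-3,III-1,III-2,III-3,IV-1]: 96 consistent

II-1 ∈ {X^BX^B, X^BX^b}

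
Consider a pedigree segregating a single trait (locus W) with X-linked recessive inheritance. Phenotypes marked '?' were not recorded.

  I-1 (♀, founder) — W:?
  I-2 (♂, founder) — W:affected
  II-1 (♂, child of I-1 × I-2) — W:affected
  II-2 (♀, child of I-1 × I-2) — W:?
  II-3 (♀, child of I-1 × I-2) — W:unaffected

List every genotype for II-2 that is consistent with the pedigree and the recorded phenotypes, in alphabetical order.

W/I-1 ? ·: X^WX^w
W/I-2 aff ·: X^wY
W/II-1 aff I-1×I-2: X^wY
W/II-2 ? I-1×I-2: X^WX^w|X^wX^w
W/II-3 un I-1×I-2: X^WX^w
⇒ W over [I-1,I-2,II-1,II-2,II-3]: 2 consistent

II-2 ∈ {X^WX^w, X^wX^w}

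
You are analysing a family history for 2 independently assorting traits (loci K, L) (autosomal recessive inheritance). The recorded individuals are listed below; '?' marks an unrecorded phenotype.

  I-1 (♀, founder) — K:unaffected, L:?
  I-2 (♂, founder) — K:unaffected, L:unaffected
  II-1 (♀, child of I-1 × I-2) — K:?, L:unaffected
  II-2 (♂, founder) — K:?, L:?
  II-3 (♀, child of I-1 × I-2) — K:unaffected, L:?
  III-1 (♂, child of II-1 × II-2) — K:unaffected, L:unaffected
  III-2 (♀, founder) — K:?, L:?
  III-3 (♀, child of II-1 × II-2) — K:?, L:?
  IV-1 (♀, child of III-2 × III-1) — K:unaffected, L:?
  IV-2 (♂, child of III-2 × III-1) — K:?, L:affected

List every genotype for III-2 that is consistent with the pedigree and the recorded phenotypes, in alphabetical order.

III-2 ∈ {KK Ll, KK ll, Kk Ll, Kk ll, kk Ll, kk ll}

K/I-1 un ·: KK|Kk
K/I-2 un ·: KK|Kk
K/II-1 ? I-1×I-2: KK|Kk|kk
K/II-2 ? ·: KK|Kk|kk
K/II-3 un I-1×I-2: KK|Kk
K/III-1 un II-1×II-2: KK|Kk
K/III-2 ? ·: KK|Kk|kk
K/III-3 ? II-1×II-2: KK|Kk|kk
K/IV-1 un III-2×III-1: KK|Kk
K/IV-2 ? III-2×III-1: KK|Kk|kk
⇒ K over [I-1,I-2,II-1,II-2,II-3,III-1,III-2,III-3,IV-1,IV-2]: 1134 consistent
L/I-1 ? ·: LL|Ll|ll
L/I-2 un ·: LL|Ll
L/II-1 un I-1×I-2: LL|Ll
L/II-2 ? ·: LL|Ll|ll
L/II-3 ? I-1×I-2: LL|Ll|ll
L/III-1 un II-1×II-2: Ll
L/III-2 ? ·: Ll|ll
L/III-3 ? II-1×II-2: LL|Ll|ll
L/IV-1 ? III-2×III-1: LL|Ll|ll
L/IV-2 aff III-2×III-1: ll
⇒ L over [I-1,I-2,II-1,II-2,II-3,III-1,III-2,III-3,IV-1,IV-2]: 470 consistent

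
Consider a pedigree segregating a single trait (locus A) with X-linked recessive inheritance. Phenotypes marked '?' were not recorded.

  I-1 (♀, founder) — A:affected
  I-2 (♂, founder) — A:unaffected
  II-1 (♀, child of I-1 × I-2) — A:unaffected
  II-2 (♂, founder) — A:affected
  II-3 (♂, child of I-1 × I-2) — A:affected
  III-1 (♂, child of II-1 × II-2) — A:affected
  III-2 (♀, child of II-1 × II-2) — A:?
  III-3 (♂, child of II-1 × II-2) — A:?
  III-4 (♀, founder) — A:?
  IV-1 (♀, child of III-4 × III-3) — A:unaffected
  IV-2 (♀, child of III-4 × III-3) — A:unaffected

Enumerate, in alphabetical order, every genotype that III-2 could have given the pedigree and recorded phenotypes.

III-2 ∈ {X^AX^a, X^aX^a}

A/I-1 aff ·: X^aX^a
A/I-2 un ·: X^AY
A/II-1 un I-1×I-2: X^AX^a
A/II-2 aff ·: X^aY
A/II-3 aff I-1×I-2: X^aY
A/III-1 aff II-1×II-2: X^aY
A/III-2 ? II-1×II-2: X^AX^a|X^aX^a
A/III-3 ? II-1×II-2: X^AY|X^aY
A/III-4 ? ·: X^AX^A|X^AX^a|X^aX^a
A/IV-1 un III-4×III-3: X^AX^A|X^AX^a
A/IV-2 un III-4×III-3: X^AX^A|X^AX^a
⇒ A over [I-1,I-2,II-1,II-2,II-3,III-1,III-2,III-3,III-4,IV-1,IV-2]: 16 consistent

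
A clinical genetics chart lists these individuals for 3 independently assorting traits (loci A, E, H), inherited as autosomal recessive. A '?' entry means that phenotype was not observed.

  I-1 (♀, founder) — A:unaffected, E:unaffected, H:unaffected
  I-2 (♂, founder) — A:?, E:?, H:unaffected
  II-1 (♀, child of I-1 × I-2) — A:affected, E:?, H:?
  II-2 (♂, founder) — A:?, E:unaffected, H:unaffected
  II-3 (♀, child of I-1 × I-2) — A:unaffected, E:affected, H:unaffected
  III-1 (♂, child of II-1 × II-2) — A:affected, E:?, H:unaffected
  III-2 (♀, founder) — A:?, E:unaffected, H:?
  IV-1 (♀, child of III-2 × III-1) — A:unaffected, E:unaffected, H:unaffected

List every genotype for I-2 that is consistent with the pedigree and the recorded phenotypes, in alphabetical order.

I-2 ∈ {Aa Ee HH, Aa Ee Hh, Aa ee HH, Aa ee Hh, aa Ee HH, aa Ee Hh, aa ee HH, aa ee Hh}

A/I-1 un ·: Aa
A/I-2 ? ·: Aa|aa
A/II-1 aff I-1×I-2: aa
A/II-2 ? ·: Aa|aa
A/II-3 un I-1×I-2: AA|Aa
A/III-1 aff II-1×II-2: aa
A/III-2 ? ·: AA|Aa
A/IV-1 un III-2×III-1: Aa
⇒ A over [I-1,I-2,II-1,II-2,II-3,III-1,III-2,IV-1]: 12 consistent
E/I-1 un ·: Ee
E/I-2 ? ·: Ee|ee
E/II-1 ? I-1×I-2: EE|Ee|ee
E/II-2 un ·: EE|Ee
E/II-3 aff I-1×I-2: ee
E/III-1 ? II-1×II-2: EE|Ee|ee
E/III-2 un ·: EE|Ee
E/IV-1 un III-2×III-1: EE|Ee
⇒ E over [I-1,I-2,II-1,II-2,II-3,III-1,III-2,IV-1]: 62 consistent
H/I-1 un ·: HH|Hh
H/I-2 un ·: HH|Hh
H/II-1 ? I-1×I-2: HH|Hh|hh
H/II-2 un ·: HH|Hh
H/II-3 un I-1×I-2: HH|Hh
H/III-1 un II-1×II-2: HH|Hh
H/III-2 ? ·: HH|Hh|hh
H/IV-1 un III-2×III-1: HH|Hh
⇒ H over [I-1,I-2,II-1,II-2,II-3,III-1,III-2,IV-1]: 219 consistent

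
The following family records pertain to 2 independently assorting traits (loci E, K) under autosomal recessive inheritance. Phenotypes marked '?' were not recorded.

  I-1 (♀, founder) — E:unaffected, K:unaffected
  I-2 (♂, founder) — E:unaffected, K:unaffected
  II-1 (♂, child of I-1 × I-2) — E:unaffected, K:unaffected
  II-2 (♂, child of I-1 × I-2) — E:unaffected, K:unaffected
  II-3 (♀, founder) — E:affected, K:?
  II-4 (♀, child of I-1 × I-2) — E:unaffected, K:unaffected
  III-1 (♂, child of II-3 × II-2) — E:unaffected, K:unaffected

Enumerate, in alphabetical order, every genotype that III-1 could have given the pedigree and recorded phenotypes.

E/I-1 un ·: EE|Ee
E/I-2 un ·: EE|Ee
E/II-1 un I-1×I-2: EE|Ee
E/II-2 un I-1×I-2: EE|Ee
E/II-3 aff ·: ee
E/II-4 un I-1×I-2: EE|Ee
E/III-1 un II-3×II-2: Ee
⇒ E over [I-1,I-2,II-1,II-2,II-3,II-4,III-1]: 25 consistent
K/I-1 un ·: KK|Kk
K/I-2 un ·: KK|Kk
K/II-1 un I-1×I-2: KK|Kk
K/II-2 un I-1×I-2: KK|Kk
K/II-3 ? ·: KK|Kk|kk
K/II-4 un I-1×I-2: KK|Kk
K/III-1 un II-3×II-2: KK|Kk
⇒ K over [I-1,I-2,II-1,II-2,II-3,II-4,III-1]: 112 consistent

III-1 ∈ {Ee KK, Ee Kk}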